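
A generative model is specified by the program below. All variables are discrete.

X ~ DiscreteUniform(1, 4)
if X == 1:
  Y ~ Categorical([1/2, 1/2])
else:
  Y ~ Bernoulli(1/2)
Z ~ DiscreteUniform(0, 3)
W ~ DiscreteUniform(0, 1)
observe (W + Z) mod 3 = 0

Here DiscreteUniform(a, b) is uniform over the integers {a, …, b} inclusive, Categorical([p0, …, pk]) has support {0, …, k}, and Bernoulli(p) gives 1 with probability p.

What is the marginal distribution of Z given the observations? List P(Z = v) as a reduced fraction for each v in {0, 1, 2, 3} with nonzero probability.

Enumerate traces; 24 have nonzero weight after conditioning:
  (X=1, Y=0, Z=0, W=0) weight 1/64
  (X=1, Y=0, Z=2, W=1) weight 1/64
  (X=1, Y=0, Z=3, W=0) weight 1/64
  (X=1, Y=1, Z=0, W=0) weight 1/64
  (X=1, Y=1, Z=2, W=1) weight 1/64
  (X=1, Y=1, Z=3, W=0) weight 1/64
  (X=2, Y=0, Z=0, W=0) weight 1/64
  (X=2, Y=0, Z=2, W=1) weight 1/64
  … 16 more
Group by Z:
  weight(Z=0) = 1/8
  weight(Z=2) = 1/8
  weight(Z=3) = 1/8
Total weight = 1/8 + 1/8 + 1/8 = 3/8
P(Z=0 | obs) = 1/8 / 3/8 = 1/3
P(Z=2 | obs) = 1/8 / 3/8 = 1/3
P(Z=3 | obs) = 1/8 / 3/8 = 1/3

P(Z=0) = 1/3, P(Z=2) = 1/3, P(Z=3) = 1/3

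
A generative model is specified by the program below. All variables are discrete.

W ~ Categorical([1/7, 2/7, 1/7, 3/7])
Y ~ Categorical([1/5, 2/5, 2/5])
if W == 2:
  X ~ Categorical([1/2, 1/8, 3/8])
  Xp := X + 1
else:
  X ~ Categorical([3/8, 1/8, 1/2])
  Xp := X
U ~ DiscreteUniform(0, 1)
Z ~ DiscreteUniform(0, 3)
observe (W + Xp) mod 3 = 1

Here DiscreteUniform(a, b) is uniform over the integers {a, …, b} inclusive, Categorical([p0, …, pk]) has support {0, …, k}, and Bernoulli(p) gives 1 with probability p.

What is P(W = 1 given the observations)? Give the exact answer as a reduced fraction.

Enumerate traces; 96 have nonzero weight after conditioning:
  (W=0, Y=0, X=1, U=0, Z=0) weight 1/2240
  (W=0, Y=0, X=1, U=0, Z=1) weight 1/2240
  (W=0, Y=0, X=1, U=0, Z=2) weight 1/2240
  (W=0, Y=0, X=1, U=0, Z=3) weight 1/2240
  (W=0, Y=0, X=1, U=1, Z=0) weight 1/2240
  (W=0, Y=0, X=1, U=1, Z=1) weight 1/2240
  (W=0, Y=0, X=1, U=1, Z=2) weight 1/2240
  (W=0, Y=0, X=1, U=1, Z=3) weight 1/2240
  (W=1, Y=0, X=0, U=0, Z=0) weight 3/1120
  (W=2, Y=0, X=1, U=0, Z=0) weight 1/2240
  … 86 more
Group by W:
  weight(W=0) = 1/56
  weight(W=1) = 3/28
  weight(W=2) = 1/56
  weight(W=3) = 3/56
Total weight = 1/56 + 3/28 + 1/56 + 3/56 = 11/56
P(W=0 | obs) = 1/56 / 11/56 = 1/11
P(W=1 | obs) = 3/28 / 11/56 = 6/11
P(W=2 | obs) = 1/56 / 11/56 = 1/11
P(W=3 | obs) = 3/56 / 11/56 = 3/11

P(W = 1 | obs) = 6/11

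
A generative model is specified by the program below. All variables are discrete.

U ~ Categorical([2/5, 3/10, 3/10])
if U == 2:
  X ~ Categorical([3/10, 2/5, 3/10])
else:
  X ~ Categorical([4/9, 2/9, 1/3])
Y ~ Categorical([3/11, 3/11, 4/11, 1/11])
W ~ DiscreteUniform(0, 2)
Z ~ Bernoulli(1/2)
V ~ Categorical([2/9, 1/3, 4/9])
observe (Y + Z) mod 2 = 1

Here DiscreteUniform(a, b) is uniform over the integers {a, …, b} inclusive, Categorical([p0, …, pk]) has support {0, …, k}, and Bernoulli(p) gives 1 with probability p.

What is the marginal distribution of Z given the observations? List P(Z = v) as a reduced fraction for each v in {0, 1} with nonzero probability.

P(Z=0) = 4/11, P(Z=1) = 7/11

Enumerate traces; 324 have nonzero weight after conditioning:
  (U=0, X=0, Y=0, W=0, Z=1, V=0) weight 8/4455
  (U=0, X=0, Y=0, W=0, Z=1, V=1) weight 4/1485
  (U=0, X=0, Y=0, W=0, Z=1, V=2) weight 16/4455
  (U=0, X=0, Y=0, W=1, Z=1, V=0) weight 8/4455
  (U=0, X=0, Y=0, W=1, Z=1, V=1) weight 4/1485
  (U=0, X=0, Y=0, W=1, Z=1, V=2) weight 16/4455
  (U=0, X=0, Y=0, W=2, Z=1, V=0) weight 8/4455
  (U=0, X=0, Y=0, W=2, Z=1, V=1) weight 4/1485
  (U=0, X=0, Y=1, W=0, Z=0, V=0) weight 8/4455
  … 315 more
Group by Z:
  weight(Z=0) = 2/11
  weight(Z=1) = 7/22
Total weight = 2/11 + 7/22 = 1/2
P(Z=0 | obs) = 2/11 / 1/2 = 4/11
P(Z=1 | obs) = 7/22 / 1/2 = 7/11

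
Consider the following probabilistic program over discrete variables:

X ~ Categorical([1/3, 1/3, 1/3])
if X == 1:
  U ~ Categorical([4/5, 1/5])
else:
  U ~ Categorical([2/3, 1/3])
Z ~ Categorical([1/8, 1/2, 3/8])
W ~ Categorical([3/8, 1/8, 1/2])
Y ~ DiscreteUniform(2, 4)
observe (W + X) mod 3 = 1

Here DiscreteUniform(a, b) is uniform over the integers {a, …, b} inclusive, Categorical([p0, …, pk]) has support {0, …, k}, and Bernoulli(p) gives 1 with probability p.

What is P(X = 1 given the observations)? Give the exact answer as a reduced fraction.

Enumerate traces; 54 have nonzero weight after conditioning:
  (X=0, U=0, Z=0, W=1, Y=2) weight 1/864
  (X=0, U=0, Z=0, W=1, Y=3) weight 1/864
  (X=0, U=0, Z=0, W=1, Y=4) weight 1/864
  (X=0, U=0, Z=1, W=1, Y=2) weight 1/216
  (X=0, U=0, Z=1, W=1, Y=3) weight 1/216
  (X=0, U=0, Z=1, W=1, Y=4) weight 1/216
  (X=0, U=0, Z=2, W=1, Y=2) weight 1/288
  (X=0, U=0, Z=2, W=1, Y=3) weight 1/288
  (X=1, U=0, Z=0, W=0, Y=2) weight 1/240
  (X=2, U=0, Z=0, W=2, Y=2) weight 1/216
  … 44 more
Group by X:
  weight(X=0) = 1/24
  weight(X=1) = 1/8
  weight(X=2) = 1/6
Total weight = 1/24 + 1/8 + 1/6 = 1/3
P(X=0 | obs) = 1/24 / 1/3 = 1/8
P(X=1 | obs) = 1/8 / 1/3 = 3/8
P(X=2 | obs) = 1/6 / 1/3 = 1/2

P(X = 1 | obs) = 3/8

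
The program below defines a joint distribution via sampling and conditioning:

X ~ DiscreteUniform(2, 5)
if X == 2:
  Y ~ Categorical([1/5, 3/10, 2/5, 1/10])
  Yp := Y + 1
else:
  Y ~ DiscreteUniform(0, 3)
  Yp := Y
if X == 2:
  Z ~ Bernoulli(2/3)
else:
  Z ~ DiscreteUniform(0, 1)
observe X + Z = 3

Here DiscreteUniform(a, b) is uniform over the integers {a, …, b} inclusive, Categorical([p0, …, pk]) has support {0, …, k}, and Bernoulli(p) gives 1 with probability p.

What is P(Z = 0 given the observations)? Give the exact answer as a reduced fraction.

P(Z = 0 | obs) = 3/7

Enumerate traces; 8 have nonzero weight after conditioning:
  (X=2, Y=0, Z=1) weight 1/30
  (X=2, Y=1, Z=1) weight 1/20
  (X=2, Y=2, Z=1) weight 1/15
  (X=2, Y=3, Z=1) weight 1/60
  (X=3, Y=0, Z=0) weight 1/32
  (X=3, Y=1, Z=0) weight 1/32
  (X=3, Y=2, Z=0) weight 1/32
  (X=3, Y=3, Z=0) weight 1/32
Group by Z:
  weight(Z=0) = 1/8
  weight(Z=1) = 1/6
Total weight = 1/8 + 1/6 = 7/24
P(Z=0 | obs) = 1/8 / 7/24 = 3/7
P(Z=1 | obs) = 1/6 / 7/24 = 4/7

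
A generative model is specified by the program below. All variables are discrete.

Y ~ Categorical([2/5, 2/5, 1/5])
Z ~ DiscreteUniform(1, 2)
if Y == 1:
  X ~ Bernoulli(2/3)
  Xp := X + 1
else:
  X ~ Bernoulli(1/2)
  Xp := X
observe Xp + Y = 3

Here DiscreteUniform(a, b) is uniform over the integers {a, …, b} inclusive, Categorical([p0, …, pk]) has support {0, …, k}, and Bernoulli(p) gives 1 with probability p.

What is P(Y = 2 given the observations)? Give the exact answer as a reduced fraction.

Enumerate traces; 4 have nonzero weight after conditioning:
  (Y=1, Z=1, X=1) weight 2/15
  (Y=1, Z=2, X=1) weight 2/15
  (Y=2, Z=1, X=1) weight 1/20
  (Y=2, Z=2, X=1) weight 1/20
Group by Y:
  weight(Y=1) = 4/15
  weight(Y=2) = 1/10
Total weight = 4/15 + 1/10 = 11/30
P(Y=1 | obs) = 4/15 / 11/30 = 8/11
P(Y=2 | obs) = 1/10 / 11/30 = 3/11

P(Y = 2 | obs) = 3/11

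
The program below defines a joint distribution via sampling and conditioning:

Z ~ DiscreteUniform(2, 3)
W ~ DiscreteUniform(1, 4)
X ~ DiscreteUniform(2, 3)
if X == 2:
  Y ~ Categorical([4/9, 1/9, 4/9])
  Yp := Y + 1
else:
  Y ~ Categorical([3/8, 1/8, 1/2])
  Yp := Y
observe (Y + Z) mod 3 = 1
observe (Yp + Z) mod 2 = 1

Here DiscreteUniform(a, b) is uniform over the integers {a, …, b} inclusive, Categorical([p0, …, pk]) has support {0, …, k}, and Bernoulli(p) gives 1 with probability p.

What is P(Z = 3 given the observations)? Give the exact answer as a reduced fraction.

P(Z = 3 | obs) = 1/5

Enumerate traces; 8 have nonzero weight after conditioning:
  (Z=2, W=1, X=2, Y=2) weight 1/36
  (Z=2, W=2, X=2, Y=2) weight 1/36
  (Z=2, W=3, X=2, Y=2) weight 1/36
  (Z=2, W=4, X=2, Y=2) weight 1/36
  (Z=3, W=1, X=2, Y=1) weight 1/144
  (Z=3, W=2, X=2, Y=1) weight 1/144
  (Z=3, W=3, X=2, Y=1) weight 1/144
  (Z=3, W=4, X=2, Y=1) weight 1/144
Group by Z:
  weight(Z=2) = 1/9
  weight(Z=3) = 1/36
Total weight = 1/9 + 1/36 = 5/36
P(Z=2 | obs) = 1/9 / 5/36 = 4/5
P(Z=3 | obs) = 1/36 / 5/36 = 1/5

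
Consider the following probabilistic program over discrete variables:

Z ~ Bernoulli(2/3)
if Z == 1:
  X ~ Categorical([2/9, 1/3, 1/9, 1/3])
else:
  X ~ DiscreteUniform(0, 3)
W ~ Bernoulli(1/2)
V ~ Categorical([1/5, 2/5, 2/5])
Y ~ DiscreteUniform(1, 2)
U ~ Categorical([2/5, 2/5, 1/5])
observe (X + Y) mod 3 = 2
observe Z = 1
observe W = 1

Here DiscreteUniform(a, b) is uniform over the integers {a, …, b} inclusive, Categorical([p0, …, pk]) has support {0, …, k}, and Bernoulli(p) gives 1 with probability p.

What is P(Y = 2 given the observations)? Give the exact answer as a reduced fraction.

P(Y = 2 | obs) = 5/8

Enumerate traces; 27 have nonzero weight after conditioning:
  (Z=1, X=0, W=1, V=0, Y=2, U=0) weight 2/675
  (Z=1, X=0, W=1, V=0, Y=2, U=1) weight 2/675
  (Z=1, X=0, W=1, V=0, Y=2, U=2) weight 1/675
  (Z=1, X=0, W=1, V=1, Y=2, U=0) weight 4/675
  (Z=1, X=0, W=1, V=1, Y=2, U=1) weight 4/675
  (Z=1, X=0, W=1, V=1, Y=2, U=2) weight 2/675
  (Z=1, X=0, W=1, V=2, Y=2, U=0) weight 4/675
  (Z=1, X=0, W=1, V=2, Y=2, U=1) weight 4/675
  (Z=1, X=1, W=1, V=0, Y=1, U=0) weight 1/225
  … 18 more
Group by Y:
  weight(Y=1) = 1/18
  weight(Y=2) = 5/54
Total weight = 1/18 + 5/54 = 4/27
P(Y=1 | obs) = 1/18 / 4/27 = 3/8
P(Y=2 | obs) = 5/54 / 4/27 = 5/8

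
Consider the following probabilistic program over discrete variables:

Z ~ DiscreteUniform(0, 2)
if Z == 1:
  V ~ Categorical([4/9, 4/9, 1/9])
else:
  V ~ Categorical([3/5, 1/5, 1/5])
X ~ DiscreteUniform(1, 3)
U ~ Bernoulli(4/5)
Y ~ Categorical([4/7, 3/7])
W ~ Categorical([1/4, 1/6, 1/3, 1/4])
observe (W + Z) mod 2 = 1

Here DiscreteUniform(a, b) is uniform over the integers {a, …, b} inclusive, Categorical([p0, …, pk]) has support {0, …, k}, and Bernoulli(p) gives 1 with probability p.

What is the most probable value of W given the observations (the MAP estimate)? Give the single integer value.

Enumerate traces; 216 have nonzero weight after conditioning:
  (Z=0, V=0, X=1, U=0, Y=0, W=1) weight 2/1575
  (Z=0, V=0, X=1, U=0, Y=0, W=3) weight 1/525
  (Z=0, V=0, X=1, U=0, Y=1, W=1) weight 1/1050
  (Z=0, V=0, X=1, U=0, Y=1, W=3) weight 1/700
  (Z=0, V=0, X=1, U=1, Y=0, W=1) weight 8/1575
  (Z=0, V=0, X=1, U=1, Y=0, W=3) weight 4/525
  (Z=0, V=0, X=1, U=1, Y=1, W=1) weight 2/525
  (Z=0, V=0, X=1, U=1, Y=1, W=3) weight 1/175
  (Z=1, V=0, X=1, U=0, Y=0, W=0) weight 4/2835
  (Z=1, V=0, X=1, U=0, Y=0, W=2) weight 16/8505
  … 206 more
Group by W:
  weight(W=0) = 1/12
  weight(W=1) = 1/9
  weight(W=2) = 1/9
  weight(W=3) = 1/6
Total weight = 1/12 + 1/9 + 1/9 + 1/6 = 17/36
P(W=0 | obs) = 1/12 / 17/36 = 3/17
P(W=1 | obs) = 1/9 / 17/36 = 4/17
P(W=2 | obs) = 1/9 / 17/36 = 4/17
P(W=3 | obs) = 1/6 / 17/36 = 6/17
argmax = 3

argmax_v P(W = v | obs) = 3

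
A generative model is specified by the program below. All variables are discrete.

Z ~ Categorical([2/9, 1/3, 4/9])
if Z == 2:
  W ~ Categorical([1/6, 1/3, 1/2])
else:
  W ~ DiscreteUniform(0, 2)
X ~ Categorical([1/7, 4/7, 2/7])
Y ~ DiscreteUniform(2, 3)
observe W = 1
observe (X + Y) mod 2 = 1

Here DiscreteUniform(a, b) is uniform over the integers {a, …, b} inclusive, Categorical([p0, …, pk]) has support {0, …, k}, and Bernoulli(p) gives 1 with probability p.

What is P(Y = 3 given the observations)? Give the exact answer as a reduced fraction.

P(Y = 3 | obs) = 3/7

Enumerate traces; 9 have nonzero weight after conditioning:
  (Z=0, W=1, X=0, Y=3) weight 1/189
  (Z=0, W=1, X=1, Y=2) weight 4/189
  (Z=0, W=1, X=2, Y=3) weight 2/189
  (Z=1, W=1, X=0, Y=3) weight 1/126
  (Z=1, W=1, X=1, Y=2) weight 2/63
  (Z=1, W=1, X=2, Y=3) weight 1/63
  (Z=2, W=1, X=0, Y=3) weight 2/189
  (Z=2, W=1, X=1, Y=2) weight 8/189
  … 1 more
Group by Y:
  weight(Y=2) = 2/21
  weight(Y=3) = 1/14
Total weight = 2/21 + 1/14 = 1/6
P(Y=2 | obs) = 2/21 / 1/6 = 4/7
P(Y=3 | obs) = 1/14 / 1/6 = 3/7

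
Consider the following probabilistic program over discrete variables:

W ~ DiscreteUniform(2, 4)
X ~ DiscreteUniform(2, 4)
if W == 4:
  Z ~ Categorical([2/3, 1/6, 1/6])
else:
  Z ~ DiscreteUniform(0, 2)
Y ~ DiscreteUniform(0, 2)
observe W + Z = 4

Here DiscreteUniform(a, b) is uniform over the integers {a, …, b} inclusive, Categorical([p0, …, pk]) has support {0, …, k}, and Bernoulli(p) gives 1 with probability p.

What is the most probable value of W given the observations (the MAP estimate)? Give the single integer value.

argmax_v P(W = v | obs) = 4

Enumerate traces; 27 have nonzero weight after conditioning:
  (W=2, X=2, Z=2, Y=0) weight 1/81
  (W=2, X=2, Z=2, Y=1) weight 1/81
  (W=2, X=2, Z=2, Y=2) weight 1/81
  (W=2, X=3, Z=2, Y=0) weight 1/81
  (W=2, X=3, Z=2, Y=1) weight 1/81
  (W=2, X=3, Z=2, Y=2) weight 1/81
  (W=2, X=4, Z=2, Y=0) weight 1/81
  (W=2, X=4, Z=2, Y=1) weight 1/81
  (W=3, X=2, Z=1, Y=0) weight 1/81
  (W=4, X=2, Z=0, Y=0) weight 2/81
  … 17 more
Group by W:
  weight(W=2) = 1/9
  weight(W=3) = 1/9
  weight(W=4) = 2/9
Total weight = 1/9 + 1/9 + 2/9 = 4/9
P(W=2 | obs) = 1/9 / 4/9 = 1/4
P(W=3 | obs) = 1/9 / 4/9 = 1/4
P(W=4 | obs) = 2/9 / 4/9 = 1/2
argmax = 4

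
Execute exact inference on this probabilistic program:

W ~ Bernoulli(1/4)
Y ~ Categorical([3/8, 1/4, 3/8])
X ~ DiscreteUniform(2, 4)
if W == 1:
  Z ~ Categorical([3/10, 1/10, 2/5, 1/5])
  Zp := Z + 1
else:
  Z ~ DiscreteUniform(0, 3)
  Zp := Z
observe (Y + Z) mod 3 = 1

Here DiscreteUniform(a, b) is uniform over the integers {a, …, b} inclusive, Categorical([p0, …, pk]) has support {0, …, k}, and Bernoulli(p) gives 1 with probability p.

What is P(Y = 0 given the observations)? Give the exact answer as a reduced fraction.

P(Y = 0 | obs) = 51/200

Enumerate traces; 24 have nonzero weight after conditioning:
  (W=0, Y=0, X=2, Z=1) weight 3/128
  (W=0, Y=0, X=3, Z=1) weight 3/128
  (W=0, Y=0, X=4, Z=1) weight 3/128
  (W=0, Y=1, X=2, Z=0) weight 1/64
  (W=0, Y=1, X=2, Z=3) weight 1/64
  (W=0, Y=1, X=3, Z=0) weight 1/64
  (W=0, Y=1, X=3, Z=3) weight 1/64
  (W=0, Y=1, X=4, Z=0) weight 1/64
  (W=0, Y=2, X=2, Z=2) weight 3/128
  … 15 more
Group by Y:
  weight(Y=0) = 51/640
  weight(Y=1) = 1/8
  weight(Y=2) = 69/640
Total weight = 51/640 + 1/8 + 69/640 = 5/16
P(Y=0 | obs) = 51/640 / 5/16 = 51/200
P(Y=1 | obs) = 1/8 / 5/16 = 2/5
P(Y=2 | obs) = 69/640 / 5/16 = 69/200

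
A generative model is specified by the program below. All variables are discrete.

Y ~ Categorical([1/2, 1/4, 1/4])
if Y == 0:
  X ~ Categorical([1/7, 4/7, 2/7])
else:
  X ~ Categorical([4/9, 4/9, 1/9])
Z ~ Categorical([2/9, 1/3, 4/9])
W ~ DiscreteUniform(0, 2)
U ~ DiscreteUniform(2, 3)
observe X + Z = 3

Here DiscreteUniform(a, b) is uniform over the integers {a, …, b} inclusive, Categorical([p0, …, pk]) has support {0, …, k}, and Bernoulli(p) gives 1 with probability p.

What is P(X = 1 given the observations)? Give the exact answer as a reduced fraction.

Enumerate traces; 36 have nonzero weight after conditioning:
  (Y=0, X=1, Z=2, W=0, U=2) weight 4/189
  (Y=0, X=1, Z=2, W=0, U=3) weight 4/189
  (Y=0, X=1, Z=2, W=1, U=2) weight 4/189
  (Y=0, X=1, Z=2, W=1, U=3) weight 4/189
  (Y=0, X=1, Z=2, W=2, U=2) weight 4/189
  (Y=0, X=1, Z=2, W=2, U=3) weight 4/189
  (Y=0, X=2, Z=1, W=0, U=2) weight 1/126
  (Y=0, X=2, Z=1, W=0, U=3) weight 1/126
  … 28 more
Group by X:
  weight(X=1) = 128/567
  weight(X=2) = 25/378
Total weight = 128/567 + 25/378 = 331/1134
P(X=1 | obs) = 128/567 / 331/1134 = 256/331
P(X=2 | obs) = 25/378 / 331/1134 = 75/331

P(X = 1 | obs) = 256/331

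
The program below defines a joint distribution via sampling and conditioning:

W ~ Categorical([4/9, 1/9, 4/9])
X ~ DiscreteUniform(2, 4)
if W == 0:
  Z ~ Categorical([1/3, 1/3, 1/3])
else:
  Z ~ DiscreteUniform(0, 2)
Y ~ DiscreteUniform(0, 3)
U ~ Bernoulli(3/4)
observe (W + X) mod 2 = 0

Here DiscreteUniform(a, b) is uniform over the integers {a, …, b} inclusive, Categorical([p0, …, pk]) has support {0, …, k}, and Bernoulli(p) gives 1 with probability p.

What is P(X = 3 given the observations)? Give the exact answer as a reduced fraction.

Enumerate traces; 120 have nonzero weight after conditioning:
  (W=0, X=2, Z=0, Y=0, U=0) weight 1/324
  (W=0, X=2, Z=0, Y=0, U=1) weight 1/108
  (W=0, X=2, Z=0, Y=1, U=0) weight 1/324
  (W=0, X=2, Z=0, Y=1, U=1) weight 1/108
  (W=0, X=2, Z=0, Y=2, U=0) weight 1/324
  (W=0, X=2, Z=0, Y=2, U=1) weight 1/108
  (W=0, X=2, Z=0, Y=3, U=0) weight 1/324
  (W=0, X=2, Z=0, Y=3, U=1) weight 1/108
  (W=0, X=4, Z=0, Y=0, U=0) weight 1/324
  (W=1, X=3, Z=0, Y=0, U=0) weight 1/1296
  … 110 more
Group by X:
  weight(X=2) = 8/27
  weight(X=3) = 1/27
  weight(X=4) = 8/27
Total weight = 8/27 + 1/27 + 8/27 = 17/27
P(X=2 | obs) = 8/27 / 17/27 = 8/17
P(X=3 | obs) = 1/27 / 17/27 = 1/17
P(X=4 | obs) = 8/27 / 17/27 = 8/17

P(X = 3 | obs) = 1/17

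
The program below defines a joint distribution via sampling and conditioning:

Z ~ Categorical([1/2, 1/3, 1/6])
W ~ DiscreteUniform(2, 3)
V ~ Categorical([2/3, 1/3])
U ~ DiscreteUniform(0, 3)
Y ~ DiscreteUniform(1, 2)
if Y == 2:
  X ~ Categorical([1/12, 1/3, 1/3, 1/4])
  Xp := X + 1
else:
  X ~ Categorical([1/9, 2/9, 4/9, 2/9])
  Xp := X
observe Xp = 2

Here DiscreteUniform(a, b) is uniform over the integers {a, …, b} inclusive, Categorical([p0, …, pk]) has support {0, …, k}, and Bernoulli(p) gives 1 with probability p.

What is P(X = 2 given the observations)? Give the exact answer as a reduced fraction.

Enumerate traces; 96 have nonzero weight after conditioning:
  (Z=0, W=2, V=0, U=0, Y=1, X=2) weight 1/108
  (Z=0, W=2, V=0, U=0, Y=2, X=1) weight 1/144
  (Z=0, W=2, V=0, U=1, Y=1, X=2) weight 1/108
  (Z=0, W=2, V=0, U=1, Y=2, X=1) weight 1/144
  (Z=0, W=2, V=0, U=2, Y=1, X=2) weight 1/108
  (Z=0, W=2, V=0, U=2, Y=2, X=1) weight 1/144
  (Z=0, W=2, V=0, U=3, Y=1, X=2) weight 1/108
  (Z=0, W=2, V=0, U=3, Y=2, X=1) weight 1/144
  … 88 more
Group by X:
  weight(X=1) = 1/6
  weight(X=2) = 2/9
Total weight = 1/6 + 2/9 = 7/18
P(X=1 | obs) = 1/6 / 7/18 = 3/7
P(X=2 | obs) = 2/9 / 7/18 = 4/7

P(X = 2 | obs) = 4/7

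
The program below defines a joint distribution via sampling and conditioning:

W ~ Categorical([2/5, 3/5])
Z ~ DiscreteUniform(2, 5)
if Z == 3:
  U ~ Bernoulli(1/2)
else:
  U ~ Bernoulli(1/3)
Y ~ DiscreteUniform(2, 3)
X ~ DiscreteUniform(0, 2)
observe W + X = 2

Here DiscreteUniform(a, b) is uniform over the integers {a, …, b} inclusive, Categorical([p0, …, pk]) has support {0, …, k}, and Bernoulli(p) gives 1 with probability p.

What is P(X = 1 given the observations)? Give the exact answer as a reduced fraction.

P(X = 1 | obs) = 3/5

Enumerate traces; 32 have nonzero weight after conditioning:
  (W=0, Z=2, U=0, Y=2, X=2) weight 1/90
  (W=0, Z=2, U=0, Y=3, X=2) weight 1/90
  (W=0, Z=2, U=1, Y=2, X=2) weight 1/180
  (W=0, Z=2, U=1, Y=3, X=2) weight 1/180
  (W=0, Z=3, U=0, Y=2, X=2) weight 1/120
  (W=0, Z=3, U=0, Y=3, X=2) weight 1/120
  (W=0, Z=3, U=1, Y=2, X=2) weight 1/120
  (W=0, Z=3, U=1, Y=3, X=2) weight 1/120
  (W=1, Z=2, U=0, Y=2, X=1) weight 1/60
  … 23 more
Group by X:
  weight(X=1) = 1/5
  weight(X=2) = 2/15
Total weight = 1/5 + 2/15 = 1/3
P(X=1 | obs) = 1/5 / 1/3 = 3/5
P(X=2 | obs) = 2/15 / 1/3 = 2/5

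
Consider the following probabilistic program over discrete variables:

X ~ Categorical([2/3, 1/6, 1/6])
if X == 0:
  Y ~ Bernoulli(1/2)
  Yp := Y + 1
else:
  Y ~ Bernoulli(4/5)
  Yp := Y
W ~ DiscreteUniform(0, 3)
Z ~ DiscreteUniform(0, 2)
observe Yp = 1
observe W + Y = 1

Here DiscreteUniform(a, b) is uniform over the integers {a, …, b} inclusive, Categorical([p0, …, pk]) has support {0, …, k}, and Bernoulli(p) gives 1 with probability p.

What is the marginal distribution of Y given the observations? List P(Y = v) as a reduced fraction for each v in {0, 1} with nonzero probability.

P(Y=0) = 5/9, P(Y=1) = 4/9

Enumerate traces; 9 have nonzero weight after conditioning:
  (X=0, Y=0, W=1, Z=0) weight 1/36
  (X=0, Y=0, W=1, Z=1) weight 1/36
  (X=0, Y=0, W=1, Z=2) weight 1/36
  (X=1, Y=1, W=0, Z=0) weight 1/90
  (X=1, Y=1, W=0, Z=1) weight 1/90
  (X=1, Y=1, W=0, Z=2) weight 1/90
  (X=2, Y=1, W=0, Z=0) weight 1/90
  (X=2, Y=1, W=0, Z=1) weight 1/90
  … 1 more
Group by Y:
  weight(Y=0) = 1/12
  weight(Y=1) = 1/15
Total weight = 1/12 + 1/15 = 3/20
P(Y=0 | obs) = 1/12 / 3/20 = 5/9
P(Y=1 | obs) = 1/15 / 3/20 = 4/9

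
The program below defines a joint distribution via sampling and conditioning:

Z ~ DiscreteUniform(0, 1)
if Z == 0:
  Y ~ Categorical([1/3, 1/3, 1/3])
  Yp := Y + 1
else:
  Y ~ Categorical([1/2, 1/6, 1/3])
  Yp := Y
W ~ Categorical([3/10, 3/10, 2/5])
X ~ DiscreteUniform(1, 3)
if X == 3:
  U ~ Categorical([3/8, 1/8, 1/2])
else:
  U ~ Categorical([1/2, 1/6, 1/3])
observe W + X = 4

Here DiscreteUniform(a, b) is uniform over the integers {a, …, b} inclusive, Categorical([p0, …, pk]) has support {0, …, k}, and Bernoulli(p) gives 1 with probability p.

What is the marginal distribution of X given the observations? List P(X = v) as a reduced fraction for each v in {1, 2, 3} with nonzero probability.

Enumerate traces; 36 have nonzero weight after conditioning:
  (Z=0, Y=0, W=1, X=3, U=0) weight 1/160
  (Z=0, Y=0, W=1, X=3, U=1) weight 1/480
  (Z=0, Y=0, W=1, X=3, U=2) weight 1/120
  (Z=0, Y=0, W=2, X=2, U=0) weight 1/90
  (Z=0, Y=0, W=2, X=2, U=1) weight 1/270
  (Z=0, Y=0, W=2, X=2, U=2) weight 1/135
  (Z=0, Y=1, W=1, X=3, U=0) weight 1/160
  (Z=0, Y=1, W=1, X=3, U=1) weight 1/480
  … 28 more
Group by X:
  weight(X=2) = 2/15
  weight(X=3) = 1/10
Total weight = 2/15 + 1/10 = 7/30
P(X=2 | obs) = 2/15 / 7/30 = 4/7
P(X=3 | obs) = 1/10 / 7/30 = 3/7

P(X=2) = 4/7, P(X=3) = 3/7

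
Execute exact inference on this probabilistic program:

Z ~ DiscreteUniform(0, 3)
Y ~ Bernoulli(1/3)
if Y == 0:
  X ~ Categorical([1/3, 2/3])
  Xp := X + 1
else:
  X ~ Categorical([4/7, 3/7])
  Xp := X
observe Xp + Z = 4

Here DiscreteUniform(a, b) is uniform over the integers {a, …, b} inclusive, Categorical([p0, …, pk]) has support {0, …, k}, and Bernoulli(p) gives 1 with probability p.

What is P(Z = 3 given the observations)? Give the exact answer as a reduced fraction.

P(Z = 3 | obs) = 23/51

Enumerate traces; 3 have nonzero weight after conditioning:
  (Z=2, Y=0, X=1) weight 1/9
  (Z=3, Y=0, X=0) weight 1/18
  (Z=3, Y=1, X=1) weight 1/28
Group by Z:
  weight(Z=2) = 1/9
  weight(Z=3) = 23/252
Total weight = 1/9 + 23/252 = 17/84
P(Z=2 | obs) = 1/9 / 17/84 = 28/51
P(Z=3 | obs) = 23/252 / 17/84 = 23/51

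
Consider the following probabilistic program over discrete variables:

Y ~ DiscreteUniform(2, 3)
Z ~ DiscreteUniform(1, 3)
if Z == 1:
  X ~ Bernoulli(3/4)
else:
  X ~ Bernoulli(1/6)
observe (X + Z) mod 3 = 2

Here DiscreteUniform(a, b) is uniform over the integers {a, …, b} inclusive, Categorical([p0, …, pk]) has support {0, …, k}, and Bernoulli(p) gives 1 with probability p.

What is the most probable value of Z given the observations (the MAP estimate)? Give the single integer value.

argmax_v P(Z = v | obs) = 2

Enumerate traces; 4 have nonzero weight after conditioning:
  (Y=2, Z=1, X=1) weight 1/8
  (Y=2, Z=2, X=0) weight 5/36
  (Y=3, Z=1, X=1) weight 1/8
  (Y=3, Z=2, X=0) weight 5/36
Group by Z:
  weight(Z=1) = 1/4
  weight(Z=2) = 5/18
Total weight = 1/4 + 5/18 = 19/36
P(Z=1 | obs) = 1/4 / 19/36 = 9/19
P(Z=2 | obs) = 5/18 / 19/36 = 10/19
argmax = 2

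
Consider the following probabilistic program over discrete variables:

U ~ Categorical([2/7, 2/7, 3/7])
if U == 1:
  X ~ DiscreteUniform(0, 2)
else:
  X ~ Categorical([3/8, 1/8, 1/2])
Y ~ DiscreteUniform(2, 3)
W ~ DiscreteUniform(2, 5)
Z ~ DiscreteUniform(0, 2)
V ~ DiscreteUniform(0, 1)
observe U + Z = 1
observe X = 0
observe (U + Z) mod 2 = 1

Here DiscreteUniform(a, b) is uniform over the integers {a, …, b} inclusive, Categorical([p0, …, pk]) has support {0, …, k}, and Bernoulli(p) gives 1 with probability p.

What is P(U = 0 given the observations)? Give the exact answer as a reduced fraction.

P(U = 0 | obs) = 9/17

Enumerate traces; 32 have nonzero weight after conditioning:
  (U=0, X=0, Y=2, W=2, Z=1, V=0) weight 1/448
  (U=0, X=0, Y=2, W=2, Z=1, V=1) weight 1/448
  (U=0, X=0, Y=2, W=3, Z=1, V=0) weight 1/448
  (U=0, X=0, Y=2, W=3, Z=1, V=1) weight 1/448
  (U=0, X=0, Y=2, W=4, Z=1, V=0) weight 1/448
  (U=0, X=0, Y=2, W=4, Z=1, V=1) weight 1/448
  (U=0, X=0, Y=2, W=5, Z=1, V=0) weight 1/448
  (U=0, X=0, Y=2, W=5, Z=1, V=1) weight 1/448
  (U=1, X=0, Y=2, W=2, Z=0, V=0) weight 1/504
  … 23 more
Group by U:
  weight(U=0) = 1/28
  weight(U=1) = 2/63
Total weight = 1/28 + 2/63 = 17/252
P(U=0 | obs) = 1/28 / 17/252 = 9/17
P(U=1 | obs) = 2/63 / 17/252 = 8/17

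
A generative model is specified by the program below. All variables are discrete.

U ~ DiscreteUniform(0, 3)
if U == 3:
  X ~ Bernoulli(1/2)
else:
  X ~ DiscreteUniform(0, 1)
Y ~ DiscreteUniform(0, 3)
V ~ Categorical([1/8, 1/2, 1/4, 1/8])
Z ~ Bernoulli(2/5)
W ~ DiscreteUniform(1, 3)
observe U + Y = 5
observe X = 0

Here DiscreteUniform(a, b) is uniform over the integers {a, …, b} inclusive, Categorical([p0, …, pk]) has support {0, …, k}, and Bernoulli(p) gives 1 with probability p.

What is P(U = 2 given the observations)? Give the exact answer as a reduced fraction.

P(U = 2 | obs) = 1/2

Enumerate traces; 48 have nonzero weight after conditioning:
  (U=2, X=0, Y=3, V=0, Z=0, W=1) weight 1/1280
  (U=2, X=0, Y=3, V=0, Z=0, W=2) weight 1/1280
  (U=2, X=0, Y=3, V=0, Z=0, W=3) weight 1/1280
  (U=2, X=0, Y=3, V=0, Z=1, W=1) weight 1/1920
  (U=2, X=0, Y=3, V=0, Z=1, W=2) weight 1/1920
  (U=2, X=0, Y=3, V=0, Z=1, W=3) weight 1/1920
  (U=2, X=0, Y=3, V=1, Z=0, W=1) weight 1/320
  (U=2, X=0, Y=3, V=1, Z=0, W=2) weight 1/320
  (U=3, X=0, Y=2, V=0, Z=0, W=1) weight 1/1280
  … 39 more
Group by U:
  weight(U=2) = 1/32
  weight(U=3) = 1/32
Total weight = 1/32 + 1/32 = 1/16
P(U=2 | obs) = 1/32 / 1/16 = 1/2
P(U=3 | obs) = 1/32 / 1/16 = 1/2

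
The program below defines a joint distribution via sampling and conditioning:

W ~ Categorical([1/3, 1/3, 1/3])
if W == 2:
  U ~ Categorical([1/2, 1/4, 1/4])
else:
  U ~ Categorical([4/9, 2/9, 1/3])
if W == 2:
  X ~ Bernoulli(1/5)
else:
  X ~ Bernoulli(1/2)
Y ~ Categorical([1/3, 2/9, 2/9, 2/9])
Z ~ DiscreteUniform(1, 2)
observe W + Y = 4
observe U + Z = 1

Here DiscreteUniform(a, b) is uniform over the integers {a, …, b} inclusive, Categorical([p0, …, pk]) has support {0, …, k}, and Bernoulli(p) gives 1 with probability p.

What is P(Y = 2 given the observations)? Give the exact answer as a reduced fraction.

Enumerate traces; 4 have nonzero weight after conditioning:
  (W=1, U=0, X=0, Y=3, Z=1) weight 2/243
  (W=1, U=0, X=1, Y=3, Z=1) weight 2/243
  (W=2, U=0, X=0, Y=2, Z=1) weight 2/135
  (W=2, U=0, X=1, Y=2, Z=1) weight 1/270
Group by Y:
  weight(Y=2) = 1/54
  weight(Y=3) = 4/243
Total weight = 1/54 + 4/243 = 17/486
P(Y=2 | obs) = 1/54 / 17/486 = 9/17
P(Y=3 | obs) = 4/243 / 17/486 = 8/17

P(Y = 2 | obs) = 9/17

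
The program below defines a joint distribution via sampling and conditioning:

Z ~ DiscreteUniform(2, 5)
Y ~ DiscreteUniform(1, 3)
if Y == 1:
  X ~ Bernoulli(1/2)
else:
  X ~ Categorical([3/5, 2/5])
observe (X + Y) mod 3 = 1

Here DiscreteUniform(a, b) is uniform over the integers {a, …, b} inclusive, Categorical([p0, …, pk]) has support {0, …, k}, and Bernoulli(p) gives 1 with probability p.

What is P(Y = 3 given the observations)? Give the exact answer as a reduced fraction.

Enumerate traces; 8 have nonzero weight after conditioning:
  (Z=2, Y=1, X=0) weight 1/24
  (Z=2, Y=3, X=1) weight 1/30
  (Z=3, Y=1, X=0) weight 1/24
  (Z=3, Y=3, X=1) weight 1/30
  (Z=4, Y=1, X=0) weight 1/24
  (Z=4, Y=3, X=1) weight 1/30
  (Z=5, Y=1, X=0) weight 1/24
  (Z=5, Y=3, X=1) weight 1/30
Group by Y:
  weight(Y=1) = 1/6
  weight(Y=3) = 2/15
Total weight = 1/6 + 2/15 = 3/10
P(Y=1 | obs) = 1/6 / 3/10 = 5/9
P(Y=3 | obs) = 2/15 / 3/10 = 4/9

P(Y = 3 | obs) = 4/9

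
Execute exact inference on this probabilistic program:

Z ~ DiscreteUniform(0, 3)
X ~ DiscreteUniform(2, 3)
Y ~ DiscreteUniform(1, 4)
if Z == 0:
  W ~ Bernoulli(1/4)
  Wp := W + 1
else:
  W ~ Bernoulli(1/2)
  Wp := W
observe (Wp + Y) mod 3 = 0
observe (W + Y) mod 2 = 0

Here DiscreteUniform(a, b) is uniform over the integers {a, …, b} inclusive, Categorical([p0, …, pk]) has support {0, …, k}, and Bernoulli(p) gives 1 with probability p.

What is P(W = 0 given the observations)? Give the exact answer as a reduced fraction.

P(W = 0 | obs) = 3/4

Enumerate traces; 4 have nonzero weight after conditioning:
  (Z=0, X=2, Y=1, W=1) weight 1/128
  (Z=0, X=2, Y=2, W=0) weight 3/128
  (Z=0, X=3, Y=1, W=1) weight 1/128
  (Z=0, X=3, Y=2, W=0) weight 3/128
Group by W:
  weight(W=0) = 3/64
  weight(W=1) = 1/64
Total weight = 3/64 + 1/64 = 1/16
P(W=0 | obs) = 3/64 / 1/16 = 3/4
P(W=1 | obs) = 1/64 / 1/16 = 1/4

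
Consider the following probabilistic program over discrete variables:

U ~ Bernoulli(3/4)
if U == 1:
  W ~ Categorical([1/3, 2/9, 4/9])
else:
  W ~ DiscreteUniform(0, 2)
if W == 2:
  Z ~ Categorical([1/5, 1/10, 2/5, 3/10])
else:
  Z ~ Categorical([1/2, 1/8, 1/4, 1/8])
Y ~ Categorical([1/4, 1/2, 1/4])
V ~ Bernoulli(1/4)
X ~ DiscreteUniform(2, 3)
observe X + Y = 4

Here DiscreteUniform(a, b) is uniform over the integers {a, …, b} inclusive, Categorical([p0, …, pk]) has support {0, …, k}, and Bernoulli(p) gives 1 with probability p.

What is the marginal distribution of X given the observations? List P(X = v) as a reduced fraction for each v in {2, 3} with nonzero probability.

Enumerate traces; 96 have nonzero weight after conditioning:
  (U=0, W=0, Z=0, Y=1, V=0, X=3) weight 1/128
  (U=0, W=0, Z=0, Y=1, V=1, X=3) weight 1/384
  (U=0, W=0, Z=0, Y=2, V=0, X=2) weight 1/256
  (U=0, W=0, Z=0, Y=2, V=1, X=2) weight 1/768
  (U=0, W=0, Z=1, Y=1, V=0, X=3) weight 1/512
  (U=0, W=0, Z=1, Y=1, V=1, X=3) weight 1/1536
  (U=0, W=0, Z=1, Y=2, V=0, X=2) weight 1/1024
  (U=0, W=0, Z=1, Y=2, V=1, X=2) weight 1/3072
  … 88 more
Group by X:
  weight(X=2) = 1/8
  weight(X=3) = 1/4
Total weight = 1/8 + 1/4 = 3/8
P(X=2 | obs) = 1/8 / 3/8 = 1/3
P(X=3 | obs) = 1/4 / 3/8 = 2/3

P(X=2) = 1/3, P(X=3) = 2/3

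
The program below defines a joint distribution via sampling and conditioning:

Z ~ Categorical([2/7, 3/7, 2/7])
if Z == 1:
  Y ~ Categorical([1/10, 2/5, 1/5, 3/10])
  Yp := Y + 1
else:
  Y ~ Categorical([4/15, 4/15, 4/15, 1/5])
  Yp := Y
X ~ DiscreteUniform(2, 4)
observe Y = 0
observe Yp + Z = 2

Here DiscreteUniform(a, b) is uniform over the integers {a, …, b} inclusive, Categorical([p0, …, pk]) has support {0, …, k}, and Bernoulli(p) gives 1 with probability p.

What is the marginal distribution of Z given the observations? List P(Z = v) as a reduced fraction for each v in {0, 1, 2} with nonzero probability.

Enumerate traces; 6 have nonzero weight after conditioning:
  (Z=1, Y=0, X=2) weight 1/70
  (Z=1, Y=0, X=3) weight 1/70
  (Z=1, Y=0, X=4) weight 1/70
  (Z=2, Y=0, X=2) weight 8/315
  (Z=2, Y=0, X=3) weight 8/315
  (Z=2, Y=0, X=4) weight 8/315
Group by Z:
  weight(Z=1) = 3/70
  weight(Z=2) = 8/105
Total weight = 3/70 + 8/105 = 5/42
P(Z=1 | obs) = 3/70 / 5/42 = 9/25
P(Z=2 | obs) = 8/105 / 5/42 = 16/25

P(Z=1) = 9/25, P(Z=2) = 16/25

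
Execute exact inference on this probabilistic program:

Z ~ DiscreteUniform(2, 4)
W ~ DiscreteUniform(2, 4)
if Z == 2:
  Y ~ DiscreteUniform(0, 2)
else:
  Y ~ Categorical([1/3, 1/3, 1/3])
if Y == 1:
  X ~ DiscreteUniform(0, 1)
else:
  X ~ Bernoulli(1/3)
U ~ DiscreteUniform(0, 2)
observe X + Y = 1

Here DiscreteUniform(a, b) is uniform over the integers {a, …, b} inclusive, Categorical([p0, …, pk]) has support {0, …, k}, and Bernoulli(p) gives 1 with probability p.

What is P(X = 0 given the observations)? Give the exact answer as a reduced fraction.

P(X = 0 | obs) = 3/5

Enumerate traces; 54 have nonzero weight after conditioning:
  (Z=2, W=2, Y=0, X=1, U=0) weight 1/243
  (Z=2, W=2, Y=0, X=1, U=1) weight 1/243
  (Z=2, W=2, Y=0, X=1, U=2) weight 1/243
  (Z=2, W=2, Y=1, X=0, U=0) weight 1/162
  (Z=2, W=2, Y=1, X=0, U=1) weight 1/162
  (Z=2, W=2, Y=1, X=0, U=2) weight 1/162
  (Z=2, W=3, Y=0, X=1, U=0) weight 1/243
  (Z=2, W=3, Y=0, X=1, U=1) weight 1/243
  … 46 more
Group by X:
  weight(X=0) = 1/6
  weight(X=1) = 1/9
Total weight = 1/6 + 1/9 = 5/18
P(X=0 | obs) = 1/6 / 5/18 = 3/5
P(X=1 | obs) = 1/9 / 5/18 = 2/5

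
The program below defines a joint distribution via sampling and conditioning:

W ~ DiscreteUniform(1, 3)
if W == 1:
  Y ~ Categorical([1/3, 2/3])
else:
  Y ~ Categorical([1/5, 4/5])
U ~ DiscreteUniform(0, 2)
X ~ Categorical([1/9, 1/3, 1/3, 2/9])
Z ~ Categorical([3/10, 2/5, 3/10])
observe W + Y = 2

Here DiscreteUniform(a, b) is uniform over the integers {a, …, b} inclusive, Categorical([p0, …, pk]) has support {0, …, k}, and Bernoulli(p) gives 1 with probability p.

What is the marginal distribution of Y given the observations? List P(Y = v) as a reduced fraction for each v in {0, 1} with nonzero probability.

P(Y=0) = 3/13, P(Y=1) = 10/13

Enumerate traces; 72 have nonzero weight after conditioning:
  (W=1, Y=1, U=0, X=0, Z=0) weight 1/405
  (W=1, Y=1, U=0, X=0, Z=1) weight 4/1215
  (W=1, Y=1, U=0, X=0, Z=2) weight 1/405
  (W=1, Y=1, U=0, X=1, Z=0) weight 1/135
  (W=1, Y=1, U=0, X=1, Z=1) weight 4/405
  (W=1, Y=1, U=0, X=1, Z=2) weight 1/135
  (W=1, Y=1, U=0, X=2, Z=0) weight 1/135
  (W=1, Y=1, U=0, X=2, Z=1) weight 4/405
  (W=2, Y=0, U=0, X=0, Z=0) weight 1/1350
  … 63 more
Group by Y:
  weight(Y=0) = 1/15
  weight(Y=1) = 2/9
Total weight = 1/15 + 2/9 = 13/45
P(Y=0 | obs) = 1/15 / 13/45 = 3/13
P(Y=1 | obs) = 2/9 / 13/45 = 10/13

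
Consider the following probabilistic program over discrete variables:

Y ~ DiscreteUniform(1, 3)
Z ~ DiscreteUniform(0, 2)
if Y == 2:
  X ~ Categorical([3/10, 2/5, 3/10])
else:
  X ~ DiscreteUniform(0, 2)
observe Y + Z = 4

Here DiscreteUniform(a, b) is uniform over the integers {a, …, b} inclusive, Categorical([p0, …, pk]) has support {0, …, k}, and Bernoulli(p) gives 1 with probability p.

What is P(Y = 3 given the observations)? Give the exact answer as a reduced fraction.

P(Y = 3 | obs) = 1/2

Enumerate traces; 6 have nonzero weight after conditioning:
  (Y=2, Z=2, X=0) weight 1/30
  (Y=2, Z=2, X=1) weight 2/45
  (Y=2, Z=2, X=2) weight 1/30
  (Y=3, Z=1, X=0) weight 1/27
  (Y=3, Z=1, X=1) weight 1/27
  (Y=3, Z=1, X=2) weight 1/27
Group by Y:
  weight(Y=2) = 1/9
  weight(Y=3) = 1/9
Total weight = 1/9 + 1/9 = 2/9
P(Y=2 | obs) = 1/9 / 2/9 = 1/2
P(Y=3 | obs) = 1/9 / 2/9 = 1/2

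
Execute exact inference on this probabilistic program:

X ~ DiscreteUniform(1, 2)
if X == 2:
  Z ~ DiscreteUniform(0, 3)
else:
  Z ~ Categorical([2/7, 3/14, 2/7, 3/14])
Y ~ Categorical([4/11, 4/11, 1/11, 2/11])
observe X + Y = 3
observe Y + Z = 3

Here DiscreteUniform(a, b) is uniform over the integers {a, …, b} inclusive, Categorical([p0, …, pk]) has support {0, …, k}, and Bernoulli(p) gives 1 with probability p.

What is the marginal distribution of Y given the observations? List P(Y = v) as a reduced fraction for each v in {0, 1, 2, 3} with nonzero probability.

P(Y=1) = 14/17, P(Y=2) = 3/17

Enumerate traces; 2 have nonzero weight after conditioning:
  (X=1, Z=1, Y=2) weight 3/308
  (X=2, Z=2, Y=1) weight 1/22
Group by Y:
  weight(Y=1) = 1/22
  weight(Y=2) = 3/308
Total weight = 1/22 + 3/308 = 17/308
P(Y=1 | obs) = 1/22 / 17/308 = 14/17
P(Y=2 | obs) = 3/308 / 17/308 = 3/17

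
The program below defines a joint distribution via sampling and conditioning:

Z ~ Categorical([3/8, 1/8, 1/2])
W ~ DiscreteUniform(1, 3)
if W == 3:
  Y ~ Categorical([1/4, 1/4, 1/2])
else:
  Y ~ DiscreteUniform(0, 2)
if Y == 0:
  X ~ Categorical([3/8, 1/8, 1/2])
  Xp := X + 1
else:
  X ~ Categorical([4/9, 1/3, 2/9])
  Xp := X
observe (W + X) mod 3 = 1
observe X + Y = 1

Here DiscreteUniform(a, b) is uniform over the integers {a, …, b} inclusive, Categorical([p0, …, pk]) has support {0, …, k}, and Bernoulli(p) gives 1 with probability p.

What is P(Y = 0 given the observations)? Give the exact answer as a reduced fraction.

Enumerate traces; 6 have nonzero weight after conditioning:
  (Z=0, W=1, Y=1, X=0) weight 1/54
  (Z=0, W=3, Y=0, X=1) weight 1/256
  (Z=1, W=1, Y=1, X=0) weight 1/162
  (Z=1, W=3, Y=0, X=1) weight 1/768
  (Z=2, W=1, Y=1, X=0) weight 2/81
  (Z=2, W=3, Y=0, X=1) weight 1/192
Group by Y:
  weight(Y=0) = 1/96
  weight(Y=1) = 4/81
Total weight = 1/96 + 4/81 = 155/2592
P(Y=0 | obs) = 1/96 / 155/2592 = 27/155
P(Y=1 | obs) = 4/81 / 155/2592 = 128/155

P(Y = 0 | obs) = 27/155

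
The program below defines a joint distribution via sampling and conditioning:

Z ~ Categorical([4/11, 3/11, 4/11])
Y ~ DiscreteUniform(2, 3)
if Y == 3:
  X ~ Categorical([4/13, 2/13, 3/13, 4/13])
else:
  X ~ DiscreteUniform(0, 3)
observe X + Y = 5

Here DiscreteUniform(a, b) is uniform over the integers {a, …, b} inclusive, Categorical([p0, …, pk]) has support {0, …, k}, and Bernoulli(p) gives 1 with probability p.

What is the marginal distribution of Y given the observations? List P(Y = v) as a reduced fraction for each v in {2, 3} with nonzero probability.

P(Y=2) = 13/25, P(Y=3) = 12/25

Enumerate traces; 6 have nonzero weight after conditioning:
  (Z=0, Y=2, X=3) weight 1/22
  (Z=0, Y=3, X=2) weight 6/143
  (Z=1, Y=2, X=3) weight 3/88
  (Z=1, Y=3, X=2) weight 9/286
  (Z=2, Y=2, X=3) weight 1/22
  (Z=2, Y=3, X=2) weight 6/143
Group by Y:
  weight(Y=2) = 1/8
  weight(Y=3) = 3/26
Total weight = 1/8 + 3/26 = 25/104
P(Y=2 | obs) = 1/8 / 25/104 = 13/25
P(Y=3 | obs) = 3/26 / 25/104 = 12/25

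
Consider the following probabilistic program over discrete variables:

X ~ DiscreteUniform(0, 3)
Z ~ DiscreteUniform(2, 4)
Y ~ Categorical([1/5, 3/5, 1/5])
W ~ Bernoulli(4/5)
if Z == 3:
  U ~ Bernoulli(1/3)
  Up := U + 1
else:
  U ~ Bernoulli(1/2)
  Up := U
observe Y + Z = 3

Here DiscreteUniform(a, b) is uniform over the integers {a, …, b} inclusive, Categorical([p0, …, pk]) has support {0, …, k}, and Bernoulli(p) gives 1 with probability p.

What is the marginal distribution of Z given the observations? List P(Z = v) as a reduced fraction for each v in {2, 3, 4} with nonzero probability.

Enumerate traces; 32 have nonzero weight after conditioning:
  (X=0, Z=2, Y=1, W=0, U=0) weight 1/200
  (X=0, Z=2, Y=1, W=0, U=1) weight 1/200
  (X=0, Z=2, Y=1, W=1, U=0) weight 1/50
  (X=0, Z=2, Y=1, W=1, U=1) weight 1/50
  (X=0, Z=3, Y=0, W=0, U=0) weight 1/450
  (X=0, Z=3, Y=0, W=0, U=1) weight 1/900
  (X=0, Z=3, Y=0, W=1, U=0) weight 2/225
  (X=0, Z=3, Y=0, W=1, U=1) weight 1/225
  … 24 more
Group by Z:
  weight(Z=2) = 1/5
  weight(Z=3) = 1/15
Total weight = 1/5 + 1/15 = 4/15
P(Z=2 | obs) = 1/5 / 4/15 = 3/4
P(Z=3 | obs) = 1/15 / 4/15 = 1/4

P(Z=2) = 3/4, P(Z=3) = 1/4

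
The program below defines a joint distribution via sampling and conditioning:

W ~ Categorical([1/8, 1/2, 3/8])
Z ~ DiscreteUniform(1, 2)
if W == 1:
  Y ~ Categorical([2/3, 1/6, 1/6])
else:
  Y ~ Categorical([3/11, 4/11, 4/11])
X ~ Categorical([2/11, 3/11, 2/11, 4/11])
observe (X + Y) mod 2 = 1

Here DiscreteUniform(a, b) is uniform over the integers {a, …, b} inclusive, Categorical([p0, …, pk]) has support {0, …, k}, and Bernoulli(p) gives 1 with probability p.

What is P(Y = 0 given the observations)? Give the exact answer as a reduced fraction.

P(Y = 0 | obs) = 62/117

Enumerate traces; 36 have nonzero weight after conditioning:
  (W=0, Z=1, Y=0, X=1) weight 9/1936
  (W=0, Z=1, Y=0, X=3) weight 3/484
  (W=0, Z=1, Y=1, X=0) weight 1/242
  (W=0, Z=1, Y=1, X=2) weight 1/242
  (W=0, Z=1, Y=2, X=1) weight 3/484
  (W=0, Z=1, Y=2, X=3) weight 1/121
  (W=0, Z=2, Y=0, X=1) weight 9/1936
  (W=0, Z=2, Y=0, X=3) weight 3/484
  … 28 more
Group by Y:
  weight(Y=0) = 217/726
  weight(Y=1) = 35/363
  weight(Y=2) = 245/1452
Total weight = 217/726 + 35/363 + 245/1452 = 273/484
P(Y=0 | obs) = 217/726 / 273/484 = 62/117
P(Y=1 | obs) = 35/363 / 273/484 = 20/117
P(Y=2 | obs) = 245/1452 / 273/484 = 35/117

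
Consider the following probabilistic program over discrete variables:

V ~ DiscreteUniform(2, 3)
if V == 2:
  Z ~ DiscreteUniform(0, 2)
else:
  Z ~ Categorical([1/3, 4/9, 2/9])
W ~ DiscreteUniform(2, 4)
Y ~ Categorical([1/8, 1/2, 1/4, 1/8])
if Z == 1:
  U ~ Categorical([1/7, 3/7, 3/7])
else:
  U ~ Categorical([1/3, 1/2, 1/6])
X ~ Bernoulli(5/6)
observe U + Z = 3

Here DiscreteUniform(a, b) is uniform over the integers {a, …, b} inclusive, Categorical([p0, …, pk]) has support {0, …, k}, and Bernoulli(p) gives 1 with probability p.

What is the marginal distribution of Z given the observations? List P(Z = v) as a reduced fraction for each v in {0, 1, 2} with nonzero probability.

Enumerate traces; 96 have nonzero weight after conditioning:
  (V=2, Z=1, W=2, Y=0, U=2, X=0) weight 1/2016
  (V=2, Z=1, W=2, Y=0, U=2, X=1) weight 5/2016
  (V=2, Z=1, W=2, Y=1, U=2, X=0) weight 1/504
  (V=2, Z=1, W=2, Y=1, U=2, X=1) weight 5/504
  (V=2, Z=1, W=2, Y=2, U=2, X=0) weight 1/1008
  (V=2, Z=1, W=2, Y=2, U=2, X=1) weight 5/1008
  (V=2, Z=1, W=2, Y=3, U=2, X=0) weight 1/2016
  (V=2, Z=1, W=2, Y=3, U=2, X=1) weight 5/2016
  (V=2, Z=2, W=2, Y=0, U=1, X=0) weight 1/1728
  … 87 more
Group by Z:
  weight(Z=1) = 1/6
  weight(Z=2) = 5/36
Total weight = 1/6 + 5/36 = 11/36
P(Z=1 | obs) = 1/6 / 11/36 = 6/11
P(Z=2 | obs) = 5/36 / 11/36 = 5/11

P(Z=1) = 6/11, P(Z=2) = 5/11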